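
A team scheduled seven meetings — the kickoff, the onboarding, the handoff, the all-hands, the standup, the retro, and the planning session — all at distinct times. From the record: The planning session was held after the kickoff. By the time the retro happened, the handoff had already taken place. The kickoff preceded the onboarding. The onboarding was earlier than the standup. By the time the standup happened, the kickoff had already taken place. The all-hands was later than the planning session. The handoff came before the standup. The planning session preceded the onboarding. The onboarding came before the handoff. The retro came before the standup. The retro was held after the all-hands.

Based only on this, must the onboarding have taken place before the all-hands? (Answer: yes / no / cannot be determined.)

No chain of stated constraints runs from the onboarding to the all-hands, and none runs from the all-hands to the onboarding either.
So the relative order of the onboarding and the all-hands is not fixed by the given facts.

cannot be determined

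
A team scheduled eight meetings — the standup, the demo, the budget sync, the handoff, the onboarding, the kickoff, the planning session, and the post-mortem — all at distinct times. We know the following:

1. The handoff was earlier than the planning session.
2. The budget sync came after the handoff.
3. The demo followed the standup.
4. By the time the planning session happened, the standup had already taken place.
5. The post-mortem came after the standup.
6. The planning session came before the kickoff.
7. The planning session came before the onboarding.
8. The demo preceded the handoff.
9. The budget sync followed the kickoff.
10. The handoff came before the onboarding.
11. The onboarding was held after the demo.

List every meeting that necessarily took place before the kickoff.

the demo, the handoff, the planning session, the standup

Directly stated before the kickoff: the planning session.
The demo reaches the kickoff via the demo → the handoff → the planning session → the kickoff.
The handoff reaches the kickoff via the handoff → the planning session → the kickoff.
The standup reaches the kickoff via the standup → the planning session → the kickoff.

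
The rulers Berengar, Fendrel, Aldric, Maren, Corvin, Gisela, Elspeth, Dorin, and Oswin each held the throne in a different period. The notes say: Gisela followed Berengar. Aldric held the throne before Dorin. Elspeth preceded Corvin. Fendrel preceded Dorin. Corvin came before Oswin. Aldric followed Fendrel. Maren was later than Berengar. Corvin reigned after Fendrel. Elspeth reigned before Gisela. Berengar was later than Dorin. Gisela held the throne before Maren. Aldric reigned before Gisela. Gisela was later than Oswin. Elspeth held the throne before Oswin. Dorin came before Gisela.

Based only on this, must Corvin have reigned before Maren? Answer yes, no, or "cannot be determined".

Chain the constraints: Corvin → Oswin → Gisela → Maren. Each link is directly stated, so Corvin comes before Maren.

yes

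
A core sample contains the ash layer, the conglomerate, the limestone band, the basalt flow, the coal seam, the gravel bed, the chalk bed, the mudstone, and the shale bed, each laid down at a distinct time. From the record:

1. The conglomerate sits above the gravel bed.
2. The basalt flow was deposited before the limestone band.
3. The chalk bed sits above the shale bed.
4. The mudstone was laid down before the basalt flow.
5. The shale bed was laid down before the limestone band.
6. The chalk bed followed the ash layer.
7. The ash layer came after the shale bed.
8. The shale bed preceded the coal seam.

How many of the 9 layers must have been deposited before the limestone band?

Directly stated before the limestone band: the basalt flow and the shale bed.
The mudstone reaches the limestone band via the mudstone → the basalt flow → the limestone band.
That's the basalt flow, the mudstone, and the shale bed — 3 in all.

3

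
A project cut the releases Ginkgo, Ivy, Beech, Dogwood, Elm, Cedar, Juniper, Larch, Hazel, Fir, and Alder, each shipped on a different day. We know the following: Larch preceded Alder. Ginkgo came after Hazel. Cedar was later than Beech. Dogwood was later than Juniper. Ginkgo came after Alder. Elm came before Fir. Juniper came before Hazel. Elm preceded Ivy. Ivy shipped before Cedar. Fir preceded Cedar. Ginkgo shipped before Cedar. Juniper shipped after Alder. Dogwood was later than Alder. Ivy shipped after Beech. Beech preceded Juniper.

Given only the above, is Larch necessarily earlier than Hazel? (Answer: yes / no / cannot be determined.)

Chain the constraints: Larch → Alder → Juniper → Hazel. Each link is directly stated, so Larch comes before Hazel.

yes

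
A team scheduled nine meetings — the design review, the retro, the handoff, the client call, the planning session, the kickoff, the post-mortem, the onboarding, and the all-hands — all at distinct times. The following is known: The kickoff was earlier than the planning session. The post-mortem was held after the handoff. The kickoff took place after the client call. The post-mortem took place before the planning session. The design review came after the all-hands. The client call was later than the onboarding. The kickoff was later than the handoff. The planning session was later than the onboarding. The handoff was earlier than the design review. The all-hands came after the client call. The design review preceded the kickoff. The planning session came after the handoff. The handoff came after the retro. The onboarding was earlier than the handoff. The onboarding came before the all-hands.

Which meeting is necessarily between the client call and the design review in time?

the all-hands

Tracing the constraints gives the client call → the all-hands → the design review, so the all-hands sits after the client call and before the design review.
No other meeting is forced both after the client call and before the design review.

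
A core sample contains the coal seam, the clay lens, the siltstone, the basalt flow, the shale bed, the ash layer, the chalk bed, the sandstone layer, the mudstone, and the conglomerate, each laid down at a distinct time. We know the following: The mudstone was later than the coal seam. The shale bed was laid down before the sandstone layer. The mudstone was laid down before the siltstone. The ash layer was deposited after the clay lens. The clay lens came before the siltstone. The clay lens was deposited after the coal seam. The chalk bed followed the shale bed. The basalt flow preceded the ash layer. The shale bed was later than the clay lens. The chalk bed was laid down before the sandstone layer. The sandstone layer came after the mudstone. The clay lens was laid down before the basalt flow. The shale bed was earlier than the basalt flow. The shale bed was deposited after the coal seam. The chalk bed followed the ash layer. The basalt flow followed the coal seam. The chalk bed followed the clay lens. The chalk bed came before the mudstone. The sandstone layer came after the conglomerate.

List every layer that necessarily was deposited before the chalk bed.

Directly stated before the chalk bed: the ash layer, the clay lens, and the shale bed.
The basalt flow reaches the chalk bed via the basalt flow → the ash layer → the chalk bed.
The coal seam reaches the chalk bed via the coal seam → the clay lens → the chalk bed.
No chain forces the mudstone (or any of the others) ahead of the chalk bed.

the ash layer, the basalt flow, the clay lens, the coal seam, the shale bed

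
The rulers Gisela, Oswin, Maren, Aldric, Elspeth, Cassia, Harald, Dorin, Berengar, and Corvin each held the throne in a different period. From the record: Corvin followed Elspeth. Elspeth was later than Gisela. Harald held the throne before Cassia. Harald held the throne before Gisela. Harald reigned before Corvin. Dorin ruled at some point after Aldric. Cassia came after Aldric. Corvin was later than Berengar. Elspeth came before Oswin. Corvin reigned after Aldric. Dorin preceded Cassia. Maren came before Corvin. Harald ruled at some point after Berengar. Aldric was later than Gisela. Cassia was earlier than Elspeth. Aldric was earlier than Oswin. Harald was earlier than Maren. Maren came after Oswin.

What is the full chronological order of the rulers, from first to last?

The constraints fix every adjacent pair, so only one ordering works:
Berengar → Harald → Gisela → Aldric → Dorin → Cassia → Elspeth → Oswin → Maren → Corvin.

Berengar, Harald, Gisela, Aldric, Dorin, Cassia, Elspeth, Oswin, Maren, Corvin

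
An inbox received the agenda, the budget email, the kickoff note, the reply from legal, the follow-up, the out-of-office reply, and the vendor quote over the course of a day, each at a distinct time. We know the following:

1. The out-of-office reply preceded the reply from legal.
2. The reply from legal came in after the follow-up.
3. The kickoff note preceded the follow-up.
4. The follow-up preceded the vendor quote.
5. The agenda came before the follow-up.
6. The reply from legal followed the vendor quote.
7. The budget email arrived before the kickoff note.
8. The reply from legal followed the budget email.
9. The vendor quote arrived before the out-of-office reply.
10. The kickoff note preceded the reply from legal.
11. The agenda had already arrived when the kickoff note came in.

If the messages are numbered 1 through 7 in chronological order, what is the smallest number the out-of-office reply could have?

The agenda, the budget email, the follow-up, the kickoff note, and the vendor quote must all come before the out-of-office reply — 5 forced predecessors.
Nothing else is forced ahead of the out-of-office reply, so its earliest slot is position 5 + 1 = 6.

6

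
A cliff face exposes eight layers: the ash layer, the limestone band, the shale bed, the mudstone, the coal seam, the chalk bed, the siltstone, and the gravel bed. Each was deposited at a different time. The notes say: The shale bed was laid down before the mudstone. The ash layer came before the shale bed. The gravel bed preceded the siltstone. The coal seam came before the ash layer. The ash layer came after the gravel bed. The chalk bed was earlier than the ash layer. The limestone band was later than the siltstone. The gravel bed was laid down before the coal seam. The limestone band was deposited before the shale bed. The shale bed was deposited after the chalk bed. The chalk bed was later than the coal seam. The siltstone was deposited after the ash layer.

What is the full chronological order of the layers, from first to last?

The constraints fix every adjacent pair, so only one ordering works:
the gravel bed → the coal seam → the chalk bed → the ash layer → the siltstone → the limestone band → the shale bed → the mudstone.

the gravel bed, the coal seam, the chalk bed, the ash layer, the siltstone, the limestone band, the shale bed, the mudstone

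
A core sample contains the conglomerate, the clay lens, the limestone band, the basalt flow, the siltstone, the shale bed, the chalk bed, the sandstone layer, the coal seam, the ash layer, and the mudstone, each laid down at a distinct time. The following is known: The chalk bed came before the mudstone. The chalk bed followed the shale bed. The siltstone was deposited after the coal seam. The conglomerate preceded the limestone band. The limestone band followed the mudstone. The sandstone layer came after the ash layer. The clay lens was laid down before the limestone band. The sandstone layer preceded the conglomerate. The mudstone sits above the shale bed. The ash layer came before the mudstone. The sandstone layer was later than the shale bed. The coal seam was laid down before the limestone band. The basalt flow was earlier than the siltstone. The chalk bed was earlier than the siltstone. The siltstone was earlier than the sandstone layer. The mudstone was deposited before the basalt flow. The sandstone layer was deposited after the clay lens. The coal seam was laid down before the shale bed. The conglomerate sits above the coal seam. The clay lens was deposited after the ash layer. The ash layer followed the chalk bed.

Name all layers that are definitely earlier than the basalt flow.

Directly stated before the basalt flow: the mudstone.
The ash layer reaches the basalt flow via the ash layer → the mudstone → the basalt flow.
The chalk bed reaches the basalt flow via the chalk bed → the mudstone → the basalt flow.
The coal seam reaches the basalt flow via the coal seam → the shale bed → the mudstone → the basalt flow.
Likewise the shale bed reaches the basalt flow by chaining the stated constraints.
No chain forces the sandstone layer (or any of the others) ahead of the basalt flow.

the ash layer, the chalk bed, the coal seam, the mudstone, the shale bed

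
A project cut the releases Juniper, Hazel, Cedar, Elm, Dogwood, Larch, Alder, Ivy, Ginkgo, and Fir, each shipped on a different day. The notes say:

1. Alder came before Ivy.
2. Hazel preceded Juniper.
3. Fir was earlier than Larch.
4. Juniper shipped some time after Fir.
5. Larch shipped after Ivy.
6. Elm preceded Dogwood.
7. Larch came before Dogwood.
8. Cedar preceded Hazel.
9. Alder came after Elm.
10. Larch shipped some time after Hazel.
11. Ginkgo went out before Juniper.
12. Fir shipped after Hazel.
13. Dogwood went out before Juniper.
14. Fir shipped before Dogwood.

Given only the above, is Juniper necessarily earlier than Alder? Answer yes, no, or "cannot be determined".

Tracing the constraints gives Alder → Ivy → Larch → Dogwood → Juniper, so Alder must come before Juniper.
That means Juniper cannot be before Alder.

no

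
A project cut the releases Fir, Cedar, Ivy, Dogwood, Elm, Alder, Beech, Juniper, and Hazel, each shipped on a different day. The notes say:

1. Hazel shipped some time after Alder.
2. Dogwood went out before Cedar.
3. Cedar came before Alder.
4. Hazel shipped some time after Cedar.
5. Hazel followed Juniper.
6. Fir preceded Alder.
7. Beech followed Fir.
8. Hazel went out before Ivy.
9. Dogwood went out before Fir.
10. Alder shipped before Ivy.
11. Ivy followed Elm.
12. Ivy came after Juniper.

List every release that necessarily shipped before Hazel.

Alder, Cedar, Dogwood, Fir, Juniper

Directly stated before Hazel: Alder, Cedar, and Juniper.
Dogwood reaches Hazel via Dogwood → Cedar → Hazel.
Fir reaches Hazel via Fir → Alder → Hazel.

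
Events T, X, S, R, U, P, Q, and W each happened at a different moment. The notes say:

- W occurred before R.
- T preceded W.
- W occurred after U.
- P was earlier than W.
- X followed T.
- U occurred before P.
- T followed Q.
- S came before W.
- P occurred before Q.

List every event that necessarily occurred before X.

P, Q, T, U

Directly stated before X: T.
P reaches X via P → Q → T → X.
Q reaches X via Q → T → X.
U reaches X via U → P → Q → T → X.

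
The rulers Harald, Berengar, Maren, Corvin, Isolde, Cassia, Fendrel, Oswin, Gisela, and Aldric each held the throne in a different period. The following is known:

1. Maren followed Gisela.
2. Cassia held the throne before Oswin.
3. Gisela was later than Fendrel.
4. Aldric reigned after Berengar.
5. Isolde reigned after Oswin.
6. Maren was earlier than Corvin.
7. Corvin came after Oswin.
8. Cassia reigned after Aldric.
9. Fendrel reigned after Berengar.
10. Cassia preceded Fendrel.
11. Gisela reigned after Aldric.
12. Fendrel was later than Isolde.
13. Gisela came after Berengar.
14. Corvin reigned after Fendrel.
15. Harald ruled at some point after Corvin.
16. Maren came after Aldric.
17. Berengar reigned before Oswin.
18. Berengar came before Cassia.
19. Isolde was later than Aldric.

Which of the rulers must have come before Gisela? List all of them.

Aldric, Berengar, Cassia, Fendrel, Isolde, Oswin

Directly stated before Gisela: Aldric, Berengar, and Fendrel.
Cassia reaches Gisela via Cassia → Fendrel → Gisela.
Isolde reaches Gisela via Isolde → Fendrel → Gisela.
Oswin reaches Gisela via Oswin → Isolde → Fendrel → Gisela.
No chain forces Corvin (or any of the others) ahead of Gisela.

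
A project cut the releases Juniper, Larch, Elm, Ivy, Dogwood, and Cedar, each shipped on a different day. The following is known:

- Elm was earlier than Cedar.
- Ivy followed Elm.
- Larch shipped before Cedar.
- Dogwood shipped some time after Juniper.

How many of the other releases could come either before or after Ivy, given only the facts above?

Forced before Ivy: Elm.
That leaves Cedar, Dogwood, Juniper, and Larch with no forced order relative to Ivy — 4.

4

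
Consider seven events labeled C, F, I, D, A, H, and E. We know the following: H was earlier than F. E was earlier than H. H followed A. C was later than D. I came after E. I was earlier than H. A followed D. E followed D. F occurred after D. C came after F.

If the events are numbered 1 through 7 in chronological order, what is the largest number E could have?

3

E must come before C, F, H, and I — 4 events forced after it.
Everything else can be placed before E in some valid order, so E can sit as late as position 7 − 4 = 3.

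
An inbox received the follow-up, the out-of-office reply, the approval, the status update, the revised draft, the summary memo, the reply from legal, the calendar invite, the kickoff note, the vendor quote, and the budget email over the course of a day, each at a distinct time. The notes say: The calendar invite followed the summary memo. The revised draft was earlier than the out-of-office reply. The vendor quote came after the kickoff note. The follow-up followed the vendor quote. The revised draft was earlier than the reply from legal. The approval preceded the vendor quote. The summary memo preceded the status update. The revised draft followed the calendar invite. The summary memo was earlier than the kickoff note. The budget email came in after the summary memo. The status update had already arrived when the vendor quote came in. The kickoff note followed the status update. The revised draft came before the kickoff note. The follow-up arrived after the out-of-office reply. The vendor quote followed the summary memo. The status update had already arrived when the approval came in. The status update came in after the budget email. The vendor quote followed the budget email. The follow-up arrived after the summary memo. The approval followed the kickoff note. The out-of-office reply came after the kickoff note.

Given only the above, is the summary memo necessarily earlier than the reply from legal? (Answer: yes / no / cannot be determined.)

Chain the constraints: the summary memo → the calendar invite → the revised draft → the reply from legal. Each link is directly stated, so the summary memo comes before the reply from legal.

yes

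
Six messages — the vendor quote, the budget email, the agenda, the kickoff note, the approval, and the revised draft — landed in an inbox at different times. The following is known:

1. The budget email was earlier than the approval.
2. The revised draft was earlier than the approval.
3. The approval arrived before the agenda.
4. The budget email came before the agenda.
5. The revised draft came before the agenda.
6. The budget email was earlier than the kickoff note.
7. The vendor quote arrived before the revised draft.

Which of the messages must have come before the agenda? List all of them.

Directly stated before the agenda: the approval, the budget email, and the revised draft.
The vendor quote reaches the agenda via the vendor quote → the revised draft → the agenda.
No chain forces the kickoff note ahead of the agenda.

the approval, the budget email, the revised draft, the vendor quote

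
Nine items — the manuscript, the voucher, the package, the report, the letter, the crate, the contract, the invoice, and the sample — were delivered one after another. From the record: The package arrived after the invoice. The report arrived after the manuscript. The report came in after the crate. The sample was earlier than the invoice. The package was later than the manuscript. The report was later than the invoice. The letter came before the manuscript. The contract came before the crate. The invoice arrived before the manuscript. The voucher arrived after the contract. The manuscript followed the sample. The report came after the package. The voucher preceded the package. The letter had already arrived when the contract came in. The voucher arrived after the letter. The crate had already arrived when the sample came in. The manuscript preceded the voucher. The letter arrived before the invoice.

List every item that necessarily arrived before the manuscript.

the contract, the crate, the invoice, the letter, the sample

Directly stated before the manuscript: the invoice, the letter, and the sample.
The contract reaches the manuscript via the contract → the crate → the sample → the manuscript.
The crate reaches the manuscript via the crate → the sample → the manuscript.
No chain forces the report (or any of the others) ahead of the manuscript.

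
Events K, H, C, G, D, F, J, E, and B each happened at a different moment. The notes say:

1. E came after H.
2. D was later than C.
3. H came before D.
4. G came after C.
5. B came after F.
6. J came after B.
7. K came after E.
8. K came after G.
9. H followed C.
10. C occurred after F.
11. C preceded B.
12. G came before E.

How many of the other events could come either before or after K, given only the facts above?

3

Forced before K: C, E, F, G, and H.
That leaves B, D, and J with no forced order relative to K — 3.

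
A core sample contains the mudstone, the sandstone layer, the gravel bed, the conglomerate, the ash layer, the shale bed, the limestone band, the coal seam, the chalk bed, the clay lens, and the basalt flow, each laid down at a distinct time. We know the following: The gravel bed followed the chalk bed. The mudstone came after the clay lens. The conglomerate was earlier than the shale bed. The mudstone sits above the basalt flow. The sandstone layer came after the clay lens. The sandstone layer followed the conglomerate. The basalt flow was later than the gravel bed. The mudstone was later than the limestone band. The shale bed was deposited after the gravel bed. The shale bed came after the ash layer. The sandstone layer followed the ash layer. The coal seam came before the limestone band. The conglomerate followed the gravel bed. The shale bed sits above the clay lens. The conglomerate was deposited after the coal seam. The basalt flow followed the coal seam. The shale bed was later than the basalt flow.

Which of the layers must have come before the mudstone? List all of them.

Directly stated before the mudstone: the basalt flow, the clay lens, and the limestone band.
The chalk bed reaches the mudstone via the chalk bed → the gravel bed → the basalt flow → the mudstone.
The coal seam reaches the mudstone via the coal seam → the limestone band → the mudstone.
The gravel bed reaches the mudstone via the gravel bed → the basalt flow → the mudstone.
No chain forces the ash layer (or any of the others) ahead of the mudstone.

the basalt flow, the chalk bed, the clay lens, the coal seam, the gravel bed, the limestone band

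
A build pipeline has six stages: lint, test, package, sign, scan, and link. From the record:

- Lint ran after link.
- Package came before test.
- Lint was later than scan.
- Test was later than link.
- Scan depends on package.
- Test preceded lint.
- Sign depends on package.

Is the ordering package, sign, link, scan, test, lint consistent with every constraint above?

Check each stated constraint against the proposed order — e.g. link is ahead of lint; package is ahead of test. Every pair is in the required order; nothing is violated.

yes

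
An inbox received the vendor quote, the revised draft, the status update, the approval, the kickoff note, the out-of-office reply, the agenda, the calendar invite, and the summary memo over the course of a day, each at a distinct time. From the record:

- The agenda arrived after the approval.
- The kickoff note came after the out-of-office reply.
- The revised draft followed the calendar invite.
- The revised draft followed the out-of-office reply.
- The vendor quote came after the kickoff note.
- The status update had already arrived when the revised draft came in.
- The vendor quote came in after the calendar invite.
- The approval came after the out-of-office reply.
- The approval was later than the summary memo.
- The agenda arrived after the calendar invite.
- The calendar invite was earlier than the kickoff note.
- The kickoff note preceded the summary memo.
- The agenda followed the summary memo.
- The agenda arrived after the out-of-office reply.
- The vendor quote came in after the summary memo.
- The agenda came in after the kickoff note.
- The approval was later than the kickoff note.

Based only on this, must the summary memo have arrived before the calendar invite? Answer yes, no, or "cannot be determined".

Tracing the constraints gives the calendar invite → the kickoff note → the summary memo, so the calendar invite must come before the summary memo.
That means the summary memo cannot be before the calendar invite.

no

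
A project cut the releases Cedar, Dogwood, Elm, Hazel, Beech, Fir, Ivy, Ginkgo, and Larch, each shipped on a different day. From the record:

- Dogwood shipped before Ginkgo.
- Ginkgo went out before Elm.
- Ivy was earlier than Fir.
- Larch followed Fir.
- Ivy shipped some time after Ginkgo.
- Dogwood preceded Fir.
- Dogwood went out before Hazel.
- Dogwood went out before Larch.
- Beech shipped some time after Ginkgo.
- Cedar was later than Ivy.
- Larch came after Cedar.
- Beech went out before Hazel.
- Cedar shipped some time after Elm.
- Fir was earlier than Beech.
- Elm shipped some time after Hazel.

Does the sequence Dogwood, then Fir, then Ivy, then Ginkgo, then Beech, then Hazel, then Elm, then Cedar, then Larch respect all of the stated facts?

The constraints require Ginkgo before Ivy, but in the proposed sequence Ivy appears ahead of Ginkgo. That one violation is enough.

no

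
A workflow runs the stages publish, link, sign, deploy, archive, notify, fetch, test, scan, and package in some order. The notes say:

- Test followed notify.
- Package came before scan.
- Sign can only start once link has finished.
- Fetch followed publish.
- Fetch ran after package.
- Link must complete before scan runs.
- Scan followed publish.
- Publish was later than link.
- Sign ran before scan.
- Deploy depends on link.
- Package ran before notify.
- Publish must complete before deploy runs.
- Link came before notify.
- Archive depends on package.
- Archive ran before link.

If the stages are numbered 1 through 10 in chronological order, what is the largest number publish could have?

Publish must come before deploy, fetch, and scan — 3 stages forced after it.
Everything else can be placed before publish in some valid order, so publish can sit as late as position 10 − 3 = 7.

7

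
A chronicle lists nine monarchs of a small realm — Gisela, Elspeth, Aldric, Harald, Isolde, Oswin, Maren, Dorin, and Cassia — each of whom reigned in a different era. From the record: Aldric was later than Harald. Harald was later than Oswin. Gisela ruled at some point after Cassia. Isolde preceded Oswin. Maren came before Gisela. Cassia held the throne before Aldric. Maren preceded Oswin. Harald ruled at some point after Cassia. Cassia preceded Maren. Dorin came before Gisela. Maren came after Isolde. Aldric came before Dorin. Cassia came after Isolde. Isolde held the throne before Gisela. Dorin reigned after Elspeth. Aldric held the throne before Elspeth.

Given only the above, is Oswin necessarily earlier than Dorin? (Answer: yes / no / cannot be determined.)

Chain the constraints: Oswin → Harald → Aldric → Dorin. Each link is directly stated, so Oswin comes before Dorin.

yes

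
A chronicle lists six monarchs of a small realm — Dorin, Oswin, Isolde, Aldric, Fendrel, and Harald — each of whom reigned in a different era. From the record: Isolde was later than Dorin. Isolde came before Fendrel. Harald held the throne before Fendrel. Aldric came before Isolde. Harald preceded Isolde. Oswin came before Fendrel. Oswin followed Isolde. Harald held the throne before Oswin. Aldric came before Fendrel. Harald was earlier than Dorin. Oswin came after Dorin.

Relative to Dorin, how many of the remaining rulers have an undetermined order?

1

Forced before Dorin: Harald; forced after Dorin: Fendrel, Isolde, and Oswin.
That leaves Aldric with no forced order relative to Dorin — 1.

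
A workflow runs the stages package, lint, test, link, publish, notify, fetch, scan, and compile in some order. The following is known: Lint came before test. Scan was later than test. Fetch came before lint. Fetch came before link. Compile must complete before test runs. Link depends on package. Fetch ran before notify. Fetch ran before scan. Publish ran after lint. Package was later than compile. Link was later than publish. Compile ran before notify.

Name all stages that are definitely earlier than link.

Directly stated before link: fetch, package, and publish.
Compile reaches link via compile → package → link.
Lint reaches link via lint → publish → link.
No chain forces notify (or any of the others) ahead of link.

compile, fetch, lint, package, publish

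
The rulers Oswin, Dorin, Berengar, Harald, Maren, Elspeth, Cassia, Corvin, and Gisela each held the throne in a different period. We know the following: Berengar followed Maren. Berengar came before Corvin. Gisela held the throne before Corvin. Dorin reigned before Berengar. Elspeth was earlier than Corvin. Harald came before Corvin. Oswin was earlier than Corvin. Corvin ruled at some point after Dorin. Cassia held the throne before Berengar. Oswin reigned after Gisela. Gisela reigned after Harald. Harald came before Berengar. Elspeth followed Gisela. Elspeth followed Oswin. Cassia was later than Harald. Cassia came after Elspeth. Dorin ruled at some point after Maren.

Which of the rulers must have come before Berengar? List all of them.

Directly stated before Berengar: Cassia, Dorin, Harald, and Maren.
Elspeth reaches Berengar via Elspeth → Cassia → Berengar.
Gisela reaches Berengar via Gisela → Elspeth → Cassia → Berengar.
Oswin reaches Berengar via Oswin → Elspeth → Cassia → Berengar.

Cassia, Dorin, Elspeth, Gisela, Harald, Maren, Oswin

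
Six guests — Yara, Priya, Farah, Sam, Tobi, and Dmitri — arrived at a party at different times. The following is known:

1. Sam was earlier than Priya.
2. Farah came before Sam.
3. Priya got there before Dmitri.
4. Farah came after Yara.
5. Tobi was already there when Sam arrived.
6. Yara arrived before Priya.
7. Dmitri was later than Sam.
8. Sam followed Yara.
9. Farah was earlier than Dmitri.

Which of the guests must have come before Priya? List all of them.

Farah, Sam, Tobi, Yara

Directly stated before Priya: Sam and Yara.
Farah reaches Priya via Farah → Sam → Priya.
Tobi reaches Priya via Tobi → Sam → Priya.
No chain forces Dmitri ahead of Priya.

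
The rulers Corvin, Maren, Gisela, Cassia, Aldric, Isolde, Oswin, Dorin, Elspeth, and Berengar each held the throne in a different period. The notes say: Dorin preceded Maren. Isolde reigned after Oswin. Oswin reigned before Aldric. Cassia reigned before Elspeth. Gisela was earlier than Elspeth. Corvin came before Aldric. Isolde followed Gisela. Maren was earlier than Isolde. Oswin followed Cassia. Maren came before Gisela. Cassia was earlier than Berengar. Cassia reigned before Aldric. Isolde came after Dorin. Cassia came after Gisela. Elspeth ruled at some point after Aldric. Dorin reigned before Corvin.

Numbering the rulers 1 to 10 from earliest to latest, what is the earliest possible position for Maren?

2

Dorin must come before Maren — 1 forced predecessor.
Nothing else is forced ahead of Maren, so their earliest slot is position 1 + 1 = 2.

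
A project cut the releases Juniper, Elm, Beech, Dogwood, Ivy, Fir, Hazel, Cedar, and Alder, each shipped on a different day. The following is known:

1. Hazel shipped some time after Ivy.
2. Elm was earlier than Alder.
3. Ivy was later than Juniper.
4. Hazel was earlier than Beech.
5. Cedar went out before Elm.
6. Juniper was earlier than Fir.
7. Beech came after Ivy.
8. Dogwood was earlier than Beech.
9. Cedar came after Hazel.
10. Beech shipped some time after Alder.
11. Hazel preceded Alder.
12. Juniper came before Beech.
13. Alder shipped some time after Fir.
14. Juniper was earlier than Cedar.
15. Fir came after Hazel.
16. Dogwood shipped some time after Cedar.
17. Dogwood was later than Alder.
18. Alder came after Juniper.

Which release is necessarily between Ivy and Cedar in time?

Tracing the constraints gives Ivy → Hazel → Cedar, so Hazel sits after Ivy and before Cedar.
No other release is forced both after Ivy and before Cedar.

Hazel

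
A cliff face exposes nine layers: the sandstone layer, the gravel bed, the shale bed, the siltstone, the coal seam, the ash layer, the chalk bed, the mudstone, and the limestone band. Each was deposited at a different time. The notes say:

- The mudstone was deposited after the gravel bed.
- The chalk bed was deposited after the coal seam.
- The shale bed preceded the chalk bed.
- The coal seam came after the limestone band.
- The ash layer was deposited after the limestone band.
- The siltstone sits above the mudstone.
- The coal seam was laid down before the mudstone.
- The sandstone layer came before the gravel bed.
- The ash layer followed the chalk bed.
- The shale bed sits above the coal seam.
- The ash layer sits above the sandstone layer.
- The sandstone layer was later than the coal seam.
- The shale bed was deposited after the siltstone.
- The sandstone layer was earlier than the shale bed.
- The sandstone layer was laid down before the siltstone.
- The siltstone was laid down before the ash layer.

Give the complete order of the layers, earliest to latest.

The constraints fix every adjacent pair, so only one ordering works:
the limestone band → the coal seam → the sandstone layer → the gravel bed → the mudstone → the siltstone → the shale bed → the chalk bed → the ash layer.

the limestone band, the coal seam, the sandstone layer, the gravel bed, the mudstone, the siltstone, the shale bed, the chalk bed, the ash layer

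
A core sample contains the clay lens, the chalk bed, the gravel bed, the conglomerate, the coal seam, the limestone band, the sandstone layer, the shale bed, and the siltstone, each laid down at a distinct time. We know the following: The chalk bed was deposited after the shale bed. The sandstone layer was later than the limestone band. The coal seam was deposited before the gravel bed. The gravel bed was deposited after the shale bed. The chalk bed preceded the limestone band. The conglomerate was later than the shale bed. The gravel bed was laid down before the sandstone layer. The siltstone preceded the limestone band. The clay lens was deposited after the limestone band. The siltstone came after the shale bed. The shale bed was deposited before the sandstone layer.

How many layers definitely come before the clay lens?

Directly stated before the clay lens: the limestone band.
The chalk bed reaches the clay lens via the chalk bed → the limestone band → the clay lens.
The shale bed reaches the clay lens via the shale bed → the siltstone → the limestone band → the clay lens.
The siltstone reaches the clay lens via the siltstone → the limestone band → the clay lens.
No chain forces the gravel bed (or any of the others) ahead of the clay lens.
That's the chalk bed, the limestone band, the shale bed, and the siltstone — 4 in all.

4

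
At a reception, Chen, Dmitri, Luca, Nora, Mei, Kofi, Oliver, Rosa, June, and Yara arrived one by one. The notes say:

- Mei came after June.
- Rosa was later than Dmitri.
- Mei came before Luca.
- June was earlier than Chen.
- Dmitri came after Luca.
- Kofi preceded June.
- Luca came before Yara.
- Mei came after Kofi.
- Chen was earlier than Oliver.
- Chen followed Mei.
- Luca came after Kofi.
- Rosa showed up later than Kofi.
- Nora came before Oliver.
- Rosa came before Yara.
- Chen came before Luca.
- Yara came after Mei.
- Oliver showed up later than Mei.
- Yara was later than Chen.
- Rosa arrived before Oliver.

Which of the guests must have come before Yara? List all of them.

Chen, Dmitri, June, Kofi, Luca, Mei, Rosa

Directly stated before Yara: Chen, Luca, Mei, and Rosa.
Dmitri reaches Yara via Dmitri → Rosa → Yara.
June reaches Yara via June → Chen → Yara.
Kofi reaches Yara via Kofi → Mei → Yara.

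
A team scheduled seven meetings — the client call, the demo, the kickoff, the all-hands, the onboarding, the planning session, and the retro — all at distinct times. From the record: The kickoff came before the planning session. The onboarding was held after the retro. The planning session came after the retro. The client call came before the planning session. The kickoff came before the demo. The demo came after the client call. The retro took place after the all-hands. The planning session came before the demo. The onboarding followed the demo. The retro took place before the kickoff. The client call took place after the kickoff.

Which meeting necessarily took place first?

the all-hands

The all-hands has a chain of constraints placing it before every other meeting, so the all-hands must be first.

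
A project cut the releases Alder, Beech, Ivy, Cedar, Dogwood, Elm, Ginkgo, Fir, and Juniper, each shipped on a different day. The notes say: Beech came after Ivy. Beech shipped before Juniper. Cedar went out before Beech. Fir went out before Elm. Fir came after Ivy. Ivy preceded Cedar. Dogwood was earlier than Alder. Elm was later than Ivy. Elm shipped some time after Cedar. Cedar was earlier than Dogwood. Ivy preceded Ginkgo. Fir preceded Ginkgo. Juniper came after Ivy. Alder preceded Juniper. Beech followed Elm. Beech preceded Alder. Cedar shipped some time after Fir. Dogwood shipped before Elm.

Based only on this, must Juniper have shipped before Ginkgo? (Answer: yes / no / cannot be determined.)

No chain of stated constraints runs from Juniper to Ginkgo, and none runs from Ginkgo to Juniper either.
So the relative order of Juniper and Ginkgo is not fixed by the given facts.

cannot be determined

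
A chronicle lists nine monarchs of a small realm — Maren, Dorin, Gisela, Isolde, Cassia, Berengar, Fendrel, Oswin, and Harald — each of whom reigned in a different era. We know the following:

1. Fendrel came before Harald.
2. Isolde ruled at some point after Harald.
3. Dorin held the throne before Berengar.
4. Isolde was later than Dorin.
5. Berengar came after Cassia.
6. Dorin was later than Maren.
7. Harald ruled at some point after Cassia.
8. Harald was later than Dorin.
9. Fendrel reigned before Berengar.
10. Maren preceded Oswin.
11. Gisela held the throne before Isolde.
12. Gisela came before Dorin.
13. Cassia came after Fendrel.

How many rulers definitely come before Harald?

5

Directly stated before Harald: Cassia, Dorin, and Fendrel.
Gisela reaches Harald via Gisela → Dorin → Harald.
Maren reaches Harald via Maren → Dorin → Harald.
No chain forces Oswin (or any of the others) ahead of Harald.
That's Cassia, Dorin, Fendrel, Gisela, and Maren — 5 in all.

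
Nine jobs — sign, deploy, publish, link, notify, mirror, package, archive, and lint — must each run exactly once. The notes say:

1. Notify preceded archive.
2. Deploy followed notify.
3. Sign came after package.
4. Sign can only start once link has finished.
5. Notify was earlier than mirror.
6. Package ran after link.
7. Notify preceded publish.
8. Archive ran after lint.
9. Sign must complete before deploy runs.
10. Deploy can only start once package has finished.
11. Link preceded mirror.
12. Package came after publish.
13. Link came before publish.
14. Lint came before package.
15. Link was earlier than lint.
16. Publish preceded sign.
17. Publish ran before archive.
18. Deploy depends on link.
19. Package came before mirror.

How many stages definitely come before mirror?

5

Directly stated before mirror: link, notify, and package.
Lint reaches mirror via lint → package → mirror.
Publish reaches mirror via publish → package → mirror.
No chain forces deploy (or any of the others) ahead of mirror.
That's link, lint, notify, package, and publish — 5 in all.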